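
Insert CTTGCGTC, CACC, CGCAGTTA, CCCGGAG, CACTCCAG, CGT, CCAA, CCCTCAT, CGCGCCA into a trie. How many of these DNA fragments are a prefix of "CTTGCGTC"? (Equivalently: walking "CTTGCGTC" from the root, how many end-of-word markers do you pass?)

Walk "CTTGCGTC" from the root; an end-of-word marker is hit whenever a stored word is a prefix of "CTTGCGTC".
Prefixes of the query that are stored words: "CTTGCGTC"
Count: 1

1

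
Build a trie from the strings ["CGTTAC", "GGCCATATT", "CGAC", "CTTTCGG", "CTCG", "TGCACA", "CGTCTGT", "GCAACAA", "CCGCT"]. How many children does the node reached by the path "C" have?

Walk "C" from the root, arriving at one node.
Distinct next characters after "C": C, G, T.
That node has 3 child edges.

3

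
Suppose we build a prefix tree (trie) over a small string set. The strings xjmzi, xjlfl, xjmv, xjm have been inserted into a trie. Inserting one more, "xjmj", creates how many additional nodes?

The longest prefix of "xjmj" already in the trie is "xjm" (length 3).
Each of the 1 remaining characters creates one node.

1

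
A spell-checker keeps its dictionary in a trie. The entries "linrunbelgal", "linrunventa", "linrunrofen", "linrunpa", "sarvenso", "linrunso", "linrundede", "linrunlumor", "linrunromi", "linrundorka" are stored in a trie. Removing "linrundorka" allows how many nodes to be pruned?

4

A node on "linrundorka"'s path can go only if nothing else ends at it or branches off below it.
The suffix "orka" (4 nodes) is used only by "linrundorka"; the node for "linrund" still has the child "e", so pruning stops there.
Nodes removed: 4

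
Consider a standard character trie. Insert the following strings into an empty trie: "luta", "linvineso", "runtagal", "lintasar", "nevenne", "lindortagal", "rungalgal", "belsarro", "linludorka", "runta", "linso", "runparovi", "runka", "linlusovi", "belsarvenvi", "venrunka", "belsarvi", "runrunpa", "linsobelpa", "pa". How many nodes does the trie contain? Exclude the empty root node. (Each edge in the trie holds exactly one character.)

101

Insert word by word; a character creates a node only if that edge doesn't already exist:
  "luta" → 4 new (l, u, t, a)
  "linvineso" → prefix "l" already present; 8 new (i, n, v, i, n, e, s, o)
  "runtagal" → 8 new (r, u, n, t, a, g, a, l)
  "lintasar" → prefix "lin" already present; 5 new (t, a, s, a, r)
  "nevenne" → 7 new (n, e, v, e, n, n, e)
  "lindortagal" → prefix "lin" already present; 8 new (d, o, r, t, a, g, a, l)
  "rungalgal" → prefix "run" already present; 6 new (g, a, l, g, a, l)
  "belsarro" → 8 new (b, e, l, s, a, r, r, o)
  "linludorka" → prefix "lin" already present; 7 new (l, u, d, o, r, k, a)
  "runta" → prefix "runta" already present; 0 new (none)
  "linso" → prefix "lin" already present; 2 new (s, o)
  "runparovi" → prefix "run" already present; 6 new (p, a, r, o, v, i)
  "runka" → prefix "run" already present; 2 new (k, a)
  "linlusovi" → prefix "linlu" already present; 4 new (s, o, v, i)
  "belsarvenvi" → prefix "belsar" already present; 5 new (v, e, n, v, i)
  "venrunka" → 8 new (v, e, n, r, u, n, k, a)
  "belsarvi" → prefix "belsarv" already present; 1 new (i)
  "runrunpa" → prefix "run" already present; 5 new (r, u, n, p, a)
  "linsobelpa" → prefix "linso" already present; 5 new (b, e, l, p, a)
  "pa" → 2 new (p, a)
Total nodes = 4 + 8 + 8 + 5 + 7 + 8 + 6 + 8 + 7 + 0 + 2 + 6 + 2 + 4 + 5 + 8 + 1 + 5 + 5 + 2 = 101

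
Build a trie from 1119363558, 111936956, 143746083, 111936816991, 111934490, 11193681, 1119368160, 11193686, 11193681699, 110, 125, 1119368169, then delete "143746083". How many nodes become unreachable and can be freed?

8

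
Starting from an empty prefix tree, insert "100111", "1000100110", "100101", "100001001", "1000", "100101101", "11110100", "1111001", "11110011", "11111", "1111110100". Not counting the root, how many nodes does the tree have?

39

For each word, the new-node count is its length minus the longest prefix already in the trie:
  "100111" → 6 new (1, 0, 0, 1, 1, 1)
  "1000100110" → prefix "100" already present; 7 new (0, 1, 0, 0, 1, 1, 0)
  "100101" → prefix "1001" already present; 2 new (0, 1)
  "100001001" → prefix "1000" already present; 5 new (0, 1, 0, 0, 1)
  "1000" → prefix "1000" already present; 0 new (none)
  "100101101" → prefix "100101" already present; 3 new (1, 0, 1)
  "11110100" → prefix "1" already present; 7 new (1, 1, 1, 0, 1, 0, 0)
  "1111001" → prefix "11110" already present; 2 new (0, 1)
  "11110011" → prefix "1111001" already present; 1 new (1)
  "11111" → prefix "1111" already present; 1 new (1)
  "1111110100" → prefix "11111" already present; 5 new (1, 0, 1, 0, 0)
Total nodes = 6 + 7 + 2 + 5 + 0 + 3 + 7 + 2 + 1 + 1 + 5 = 39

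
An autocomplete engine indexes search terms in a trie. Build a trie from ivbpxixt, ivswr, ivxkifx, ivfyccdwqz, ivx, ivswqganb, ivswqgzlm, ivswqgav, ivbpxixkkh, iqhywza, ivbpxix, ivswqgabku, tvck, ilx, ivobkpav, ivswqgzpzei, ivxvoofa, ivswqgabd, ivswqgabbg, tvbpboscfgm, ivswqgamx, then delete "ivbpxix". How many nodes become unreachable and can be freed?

A node on "ivbpxix"'s path can go only if nothing else ends at it or branches off below it.
Every node on "ivbpxix" is still needed (e.g. by "ivbpxixt"), so nothing is freed.
Nodes removed: 0

0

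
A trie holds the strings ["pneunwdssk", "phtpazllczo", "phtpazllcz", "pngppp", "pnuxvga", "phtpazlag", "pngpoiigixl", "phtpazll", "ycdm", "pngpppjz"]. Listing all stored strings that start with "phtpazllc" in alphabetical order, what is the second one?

phtpazllczo

DFS of the "phtpazllc" subtree visits, in order: "phtpazllcz", "phtpazllczo"
The 2nd is phtpazllczo.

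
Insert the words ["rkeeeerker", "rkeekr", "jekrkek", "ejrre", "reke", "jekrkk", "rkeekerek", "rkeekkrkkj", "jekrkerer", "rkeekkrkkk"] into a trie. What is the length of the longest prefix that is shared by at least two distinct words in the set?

9

The deepest shared node is where two words last agree before diverging.
e.g. "rkeekkrkkj" and "rkeekkrkkk" share the prefix "rkeekkrkk" of length 9; no pair shares a longer one.
Longest shared-prefix length: 9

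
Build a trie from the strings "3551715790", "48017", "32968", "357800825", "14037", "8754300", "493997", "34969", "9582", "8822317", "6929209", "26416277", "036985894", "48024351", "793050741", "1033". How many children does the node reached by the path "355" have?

Walk "355" from the root, arriving at one node.
Characters that immediately follow "355" among the stored strings: {1}.
That node has 1 child edge.

1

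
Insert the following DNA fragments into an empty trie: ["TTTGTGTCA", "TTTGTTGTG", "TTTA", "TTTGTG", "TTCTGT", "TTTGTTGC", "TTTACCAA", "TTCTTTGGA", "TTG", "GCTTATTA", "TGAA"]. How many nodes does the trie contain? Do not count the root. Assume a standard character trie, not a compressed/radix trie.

40

Count nodes per top-level branch (shared prefixes stored once):
  'G'-branch (GCTTATTA): 8 nodes
  'T'-branch (TGAA, TTCTGT, TTCTTTGGA, TTG, TTTA, TTTACCAA, TTTGTG, TTTGTGTCA, TTTGTTGC, TTTGTTGTG): 32 nodes
Sum: 40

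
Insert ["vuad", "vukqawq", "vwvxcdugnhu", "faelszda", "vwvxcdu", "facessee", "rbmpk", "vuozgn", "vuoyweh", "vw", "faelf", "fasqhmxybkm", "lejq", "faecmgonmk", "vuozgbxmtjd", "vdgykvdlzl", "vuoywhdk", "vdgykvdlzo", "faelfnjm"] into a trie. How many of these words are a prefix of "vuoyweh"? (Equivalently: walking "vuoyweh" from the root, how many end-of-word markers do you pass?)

1

Traverse "vuoyweh" character by character; count nodes along the way that are marked as word ends.
Prefixes of the query that are stored words: "vuoyweh"
Count: 1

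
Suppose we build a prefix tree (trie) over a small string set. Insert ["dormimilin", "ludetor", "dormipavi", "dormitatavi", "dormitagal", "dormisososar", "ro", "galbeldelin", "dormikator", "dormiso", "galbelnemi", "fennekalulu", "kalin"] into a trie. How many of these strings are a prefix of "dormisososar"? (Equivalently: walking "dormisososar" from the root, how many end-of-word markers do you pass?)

2

Traverse "dormisososar" character by character; count nodes along the way that are marked as word ends.
Prefixes of the query that are stored words: "dormiso", "dormisososar"
Count: 2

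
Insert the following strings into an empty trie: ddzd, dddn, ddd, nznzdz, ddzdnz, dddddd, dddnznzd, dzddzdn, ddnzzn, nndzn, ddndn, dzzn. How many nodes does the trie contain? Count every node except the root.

Trace insertions, counting only characters that open a new branch:
  "ddzd" → 4 new (d, d, z, d)
  "dddn" → prefix "dd" already present; 2 new (d, n)
  "ddd" → prefix "ddd" already present; 0 new (none)
  "nznzdz" → 6 new (n, z, n, z, d, z)
  "ddzdnz" → prefix "ddzd" already present; 2 new (n, z)
  "dddddd" → prefix "ddd" already present; 3 new (d, d, d)
  "dddnznzd" → prefix "dddn" already present; 4 new (z, n, z, d)
  "dzddzdn" → prefix "d" already present; 6 new (z, d, d, z, d, n)
  "ddnzzn" → prefix "dd" already present; 4 new (n, z, z, n)
  "nndzn" → prefix "n" already present; 4 new (n, d, z, n)
  "ddndn" → prefix "ddn" already present; 2 new (d, n)
  "dzzn" → prefix "dz" already present; 2 new (z, n)
Total nodes = 4 + 2 + 0 + 6 + 2 + 3 + 4 + 6 + 4 + 4 + 2 + 2 = 39

39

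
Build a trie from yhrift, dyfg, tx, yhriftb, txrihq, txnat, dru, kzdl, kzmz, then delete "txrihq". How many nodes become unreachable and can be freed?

A node on "txrihq"'s path can go only if nothing else ends at it or branches off below it.
The suffix "rihq" (4 nodes) is used only by "txrihq"; the node for "tx" still has the child "n", so pruning stops there.
Nodes removed: 4

4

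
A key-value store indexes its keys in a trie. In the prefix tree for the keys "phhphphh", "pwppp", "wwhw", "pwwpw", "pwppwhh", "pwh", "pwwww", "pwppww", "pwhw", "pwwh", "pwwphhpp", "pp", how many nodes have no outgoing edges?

A leaf is a node with no children — equivalently, the end of a word that is not a proper prefix of any other stored word.
Those words: "phhphphh", "pp", "pwhw", "pwppp", "pwppwhh", "pwppww", "pwwh", "pwwphhpp", "pwwpw", "pwwww", "wwhw"
Leaf count: 11

11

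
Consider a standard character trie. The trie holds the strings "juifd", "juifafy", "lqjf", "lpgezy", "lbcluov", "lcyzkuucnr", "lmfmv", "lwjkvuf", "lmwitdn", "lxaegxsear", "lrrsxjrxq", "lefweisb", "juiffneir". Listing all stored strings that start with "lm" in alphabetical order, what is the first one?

Filter for "lm…" and sort: "lmfmv", "lmwitdn"
The 1st is lmfmv.

lmfmv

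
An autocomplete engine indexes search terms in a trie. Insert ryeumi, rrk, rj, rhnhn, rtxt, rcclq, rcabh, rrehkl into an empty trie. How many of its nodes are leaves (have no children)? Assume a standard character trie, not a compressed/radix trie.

A leaf is a node with no children — equivalently, the end of a word that is not a proper prefix of any other stored word.
Those words: "rcabh", "rcclq", "rhnhn", "rj", "rrehkl", "rrk", "rtxt", "ryeumi"
Leaf count: 8

8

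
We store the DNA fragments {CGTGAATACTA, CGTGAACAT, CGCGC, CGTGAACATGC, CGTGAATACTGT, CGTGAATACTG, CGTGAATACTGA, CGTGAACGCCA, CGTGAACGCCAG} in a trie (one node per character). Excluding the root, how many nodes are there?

Insert word by word; a character creates a node only if that edge doesn't already exist:
  "CGTGAATACTA" → 11 new (C, G, T, G, A, A, T, A, C, T, A)
  "CGTGAACAT" → prefix "CGTGAA" already present; 3 new (C, A, T)
  "CGCGC" → prefix "CG" already present; 3 new (C, G, C)
  "CGTGAACATGC" → prefix "CGTGAACAT" already present; 2 new (G, C)
  "CGTGAATACTGT" → prefix "CGTGAATACT" already present; 2 new (G, T)
  "CGTGAATACTG" → prefix "CGTGAATACTG" already present; 0 new (none)
  "CGTGAATACTGA" → prefix "CGTGAATACTG" already present; 1 new (A)
  "CGTGAACGCCA" → prefix "CGTGAAC" already present; 4 new (G, C, C, A)
  "CGTGAACGCCAG" → prefix "CGTGAACGCCA" already present; 1 new (G)
Total nodes = 11 + 3 + 3 + 2 + 2 + 0 + 1 + 4 + 1 = 27

27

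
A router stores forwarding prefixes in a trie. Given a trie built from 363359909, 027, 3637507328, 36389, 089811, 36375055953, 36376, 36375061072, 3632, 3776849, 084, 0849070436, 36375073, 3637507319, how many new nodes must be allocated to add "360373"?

Walking "360373" from the root, the first 2 characters ("36") follow existing edges; "0" is the first miss.
Each of the 4 remaining characters creates one node.

4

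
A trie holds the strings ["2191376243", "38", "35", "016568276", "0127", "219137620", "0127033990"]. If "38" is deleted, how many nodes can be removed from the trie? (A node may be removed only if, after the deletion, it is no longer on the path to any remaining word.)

After clearing the end-marker at "38", prune upward until reaching a node still needed by another word.
The suffix "8" (1 node) is used only by "38"; the node for "3" still has the child "5", so pruning stops there.
Nodes removed: 1

1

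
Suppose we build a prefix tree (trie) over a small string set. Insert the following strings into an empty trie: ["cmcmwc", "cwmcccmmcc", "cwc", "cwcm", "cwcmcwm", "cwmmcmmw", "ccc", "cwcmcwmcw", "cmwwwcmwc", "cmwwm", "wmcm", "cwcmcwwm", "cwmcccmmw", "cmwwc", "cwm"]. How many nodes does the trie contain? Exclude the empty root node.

45

Insert word by word; a character creates a node only if that edge doesn't already exist:
  "cmcmwc" → 6 new (c, m, c, m, w, c)
  "cwmcccmmcc" → prefix "c" already present; 9 new (w, m, c, c, c, m, m, c, c)
  "cwc" → prefix "cw" already present; 1 new (c)
  "cwcm" → prefix "cwc" already present; 1 new (m)
  "cwcmcwm" → prefix "cwcm" already present; 3 new (c, w, m)
  "cwmmcmmw" → prefix "cwm" already present; 5 new (m, c, m, m, w)
  "ccc" → prefix "c" already present; 2 new (c, c)
  "cwcmcwmcw" → prefix "cwcmcwm" already present; 2 new (c, w)
  "cmwwwcmwc" → prefix "cm" already present; 7 new (w, w, w, c, m, w, c)
  "cmwwm" → prefix "cmww" already present; 1 new (m)
  "wmcm" → 4 new (w, m, c, m)
  "cwcmcwwm" → prefix "cwcmcw" already present; 2 new (w, m)
  "cwmcccmmw" → prefix "cwmcccmm" already present; 1 new (w)
  "cmwwc" → prefix "cmww" already present; 1 new (c)
  "cwm" → prefix "cwm" already present; 0 new (none)
Total nodes = 6 + 9 + 1 + 1 + 3 + 5 + 2 + 2 + 7 + 1 + 4 + 2 + 1 + 1 + 0 = 45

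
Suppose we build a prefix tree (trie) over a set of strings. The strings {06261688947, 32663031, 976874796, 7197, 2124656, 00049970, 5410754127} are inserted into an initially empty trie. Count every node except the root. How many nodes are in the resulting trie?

56

For each word, the new-node count is its length minus the longest prefix already in the trie:
  "06261688947" → 11 new (0, 6, 2, 6, 1, 6, 8, 8, 9, 4, 7)
  "32663031" → 8 new (3, 2, 6, 6, 3, 0, 3, 1)
  "976874796" → 9 new (9, 7, 6, 8, 7, 4, 7, 9, 6)
  "7197" → 4 new (7, 1, 9, 7)
  "2124656" → 7 new (2, 1, 2, 4, 6, 5, 6)
  "00049970" → prefix "0" already present; 7 new (0, 0, 4, 9, 9, 7, 0)
  "5410754127" → 10 new (5, 4, 1, 0, 7, 5, 4, 1, 2, 7)
Total nodes = 11 + 8 + 9 + 4 + 7 + 7 + 10 = 56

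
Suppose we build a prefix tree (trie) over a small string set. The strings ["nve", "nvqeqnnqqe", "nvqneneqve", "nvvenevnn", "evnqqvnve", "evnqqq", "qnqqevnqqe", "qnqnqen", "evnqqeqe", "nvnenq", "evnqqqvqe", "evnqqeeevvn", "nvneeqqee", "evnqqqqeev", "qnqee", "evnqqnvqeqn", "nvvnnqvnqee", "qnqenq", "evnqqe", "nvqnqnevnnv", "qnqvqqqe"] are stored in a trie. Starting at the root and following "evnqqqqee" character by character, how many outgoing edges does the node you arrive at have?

1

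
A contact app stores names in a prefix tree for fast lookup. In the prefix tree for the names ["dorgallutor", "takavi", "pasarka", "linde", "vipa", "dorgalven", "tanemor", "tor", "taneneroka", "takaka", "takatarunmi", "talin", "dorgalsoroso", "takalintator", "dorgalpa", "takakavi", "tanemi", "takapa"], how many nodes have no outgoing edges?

Leaves are exactly the stored words that no other stored word extends.
Those words: "dorgallutor", "dorgalpa", "dorgalsoroso", "dorgalven", "linde", "pasarka", "takakavi", "takalintator", "takapa", "takatarunmi", "takavi", "talin", "tanemi", "tanemor", "taneneroka", "tor", "vipa"
Leaf count: 17

17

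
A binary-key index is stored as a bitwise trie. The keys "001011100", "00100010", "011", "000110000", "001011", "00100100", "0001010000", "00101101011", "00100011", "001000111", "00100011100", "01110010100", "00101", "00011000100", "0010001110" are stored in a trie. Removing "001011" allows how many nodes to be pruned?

0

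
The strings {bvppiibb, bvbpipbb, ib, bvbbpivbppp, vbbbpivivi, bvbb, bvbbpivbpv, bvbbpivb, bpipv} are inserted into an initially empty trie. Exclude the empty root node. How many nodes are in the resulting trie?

39

Trace insertions, counting only characters that open a new branch:
  "bvppiibb" → 8 new (b, v, p, p, i, i, b, b)
  "bvbpipbb" → prefix "bv" already present; 6 new (b, p, i, p, b, b)
  "ib" → 2 new (i, b)
  "bvbbpivbppp" → prefix "bvb" already present; 8 new (b, p, i, v, b, p, p, p)
  "vbbbpivivi" → 10 new (v, b, b, b, p, i, v, i, v, i)
  "bvbb" → prefix "bvbb" already present; 0 new (none)
  "bvbbpivbpv" → prefix "bvbbpivbp" already present; 1 new (v)
  "bvbbpivb" → prefix "bvbbpivb" already present; 0 new (none)
  "bpipv" → prefix "b" already present; 4 new (p, i, p, v)
Total nodes = 8 + 6 + 2 + 8 + 10 + 0 + 1 + 0 + 4 = 39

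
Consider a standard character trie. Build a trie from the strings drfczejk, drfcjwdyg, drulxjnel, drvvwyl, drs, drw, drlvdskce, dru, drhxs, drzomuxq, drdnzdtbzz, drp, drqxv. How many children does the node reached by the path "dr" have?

11

Walk "dr" from the root, arriving at one node.
Characters that immediately follow "dr" among the stored strings: {d, f, h, l, p, q, s, u, v, w, z}.
That node has 11 child edges.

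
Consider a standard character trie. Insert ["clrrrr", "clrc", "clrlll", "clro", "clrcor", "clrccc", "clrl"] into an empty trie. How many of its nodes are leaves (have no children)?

5

A leaf is a node with no children — equivalently, the end of a word that is not a proper prefix of any other stored word.
Those words: "clrccc", "clrcor", "clrlll", "clro", "clrrrr"
Leaf count: 5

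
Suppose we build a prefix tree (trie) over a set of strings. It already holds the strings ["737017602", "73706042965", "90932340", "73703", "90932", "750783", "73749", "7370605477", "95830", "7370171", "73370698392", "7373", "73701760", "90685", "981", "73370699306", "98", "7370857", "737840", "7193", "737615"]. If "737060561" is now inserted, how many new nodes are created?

2

Walking "737060561" from the root, the first 7 characters ("7370605") follow existing edges; "6" is the first miss.
New nodes needed: |"737060561"| − 7 = 9 − 7 = 2.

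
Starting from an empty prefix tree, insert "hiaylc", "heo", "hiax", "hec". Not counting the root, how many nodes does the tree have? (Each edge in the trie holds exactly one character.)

Insert word by word; a character creates a node only if that edge doesn't already exist:
  "hiaylc" → 6 new (h, i, a, y, l, c)
  "heo" → prefix "h" already present; 2 new (e, o)
  "hiax" → prefix "hia" already present; 1 new (x)
  "hec" → prefix "he" already present; 1 new (c)
Total nodes = 6 + 2 + 1 + 1 = 10

10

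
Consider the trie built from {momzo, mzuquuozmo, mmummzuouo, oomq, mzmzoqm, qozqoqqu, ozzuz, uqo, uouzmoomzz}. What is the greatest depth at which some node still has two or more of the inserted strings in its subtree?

2

The deepest shared node is where two words last agree before diverging.
"mzmzoqm" and "mzuquuozmo" agree on "mz" (2 characters) before diverging; nothing deeper is shared.
Longest shared-prefix length: 2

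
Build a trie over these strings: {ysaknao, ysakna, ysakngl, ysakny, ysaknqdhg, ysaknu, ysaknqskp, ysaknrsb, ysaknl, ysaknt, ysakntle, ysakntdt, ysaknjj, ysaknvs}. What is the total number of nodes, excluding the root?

31

Count nodes per top-level branch (shared prefixes stored once):
  'y'-branch (ysakna, ysaknao, ysakngl, ysaknjj, ysaknl, ysaknqdhg, ysaknqskp, ysaknrsb, ysaknt, ysakntdt, ysakntle, ysaknu, ysaknvs, ysakny): 31 nodes
Sum: 31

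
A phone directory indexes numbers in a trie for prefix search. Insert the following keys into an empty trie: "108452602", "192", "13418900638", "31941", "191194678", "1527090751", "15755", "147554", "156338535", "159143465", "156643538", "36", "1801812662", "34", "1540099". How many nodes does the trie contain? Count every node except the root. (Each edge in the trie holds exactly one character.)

86

Insert word by word; a character creates a node only if that edge doesn't already exist:
  "108452602" → 9 new (1, 0, 8, 4, 5, 2, 6, 0, 2)
  "192" → prefix "1" already present; 2 new (9, 2)
  "13418900638" → prefix "1" already present; 10 new (3, 4, 1, 8, 9, 0, 0, 6, 3, 8)
  "31941" → 5 new (3, 1, 9, 4, 1)
  "191194678" → prefix "19" already present; 7 new (1, 1, 9, 4, 6, 7, 8)
  "1527090751" → prefix "1" already present; 9 new (5, 2, 7, 0, 9, 0, 7, 5, 1)
  "15755" → prefix "15" already present; 3 new (7, 5, 5)
  "147554" → prefix "1" already present; 5 new (4, 7, 5, 5, 4)
  "156338535" → prefix "15" already present; 7 new (6, 3, 3, 8, 5, 3, 5)
  "159143465" → prefix "15" already present; 7 new (9, 1, 4, 3, 4, 6, 5)
  "156643538" → prefix "156" already present; 6 new (6, 4, 3, 5, 3, 8)
  "36" → prefix "3" already present; 1 new (6)
  "1801812662" → prefix "1" already present; 9 new (8, 0, 1, 8, 1, 2, 6, 6, 2)
  "34" → prefix "3" already present; 1 new (4)
  "1540099" → prefix "15" already present; 5 new (4, 0, 0, 9, 9)
Total nodes = 9 + 2 + 10 + 5 + 7 + 9 + 3 + 5 + 7 + 7 + 6 + 1 + 9 + 1 + 5 = 86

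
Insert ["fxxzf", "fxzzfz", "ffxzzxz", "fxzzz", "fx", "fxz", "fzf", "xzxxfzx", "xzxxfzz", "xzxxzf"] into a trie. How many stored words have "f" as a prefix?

Filter for entries beginning with "f":
Words under "f": ffxzzxz, fx, fxxzf, fxz, fxzzfz, fxzzz, fzf
Count: 7

7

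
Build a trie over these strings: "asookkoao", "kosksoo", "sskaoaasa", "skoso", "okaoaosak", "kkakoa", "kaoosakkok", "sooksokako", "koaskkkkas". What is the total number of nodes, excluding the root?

Trace insertions, counting only characters that open a new branch:
  "asookkoao" → 9 new (a, s, o, o, k, k, o, a, o)
  "kosksoo" → 7 new (k, o, s, k, s, o, o)
  "sskaoaasa" → 9 new (s, s, k, a, o, a, a, s, a)
  "skoso" → prefix "s" already present; 4 new (k, o, s, o)
  "okaoaosak" → 9 new (o, k, a, o, a, o, s, a, k)
  "kkakoa" → prefix "k" already present; 5 new (k, a, k, o, a)
  "kaoosakkok" → prefix "k" already present; 9 new (a, o, o, s, a, k, k, o, k)
  "sooksokako" → prefix "s" already present; 9 new (o, o, k, s, o, k, a, k, o)
  "koaskkkkas" → prefix "ko" already present; 8 new (a, s, k, k, k, k, a, s)
Total nodes = 9 + 7 + 9 + 4 + 9 + 5 + 9 + 9 + 8 = 69

69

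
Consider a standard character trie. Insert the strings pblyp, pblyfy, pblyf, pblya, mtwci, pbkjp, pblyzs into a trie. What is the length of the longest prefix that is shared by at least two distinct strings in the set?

Equivalently: take the maximum, over all pairs, of their longest common prefix length.
"pblyf" and "pblyfy" agree on "pblyf" (5 characters) before diverging; nothing deeper is shared.
Longest shared-prefix length: 5

5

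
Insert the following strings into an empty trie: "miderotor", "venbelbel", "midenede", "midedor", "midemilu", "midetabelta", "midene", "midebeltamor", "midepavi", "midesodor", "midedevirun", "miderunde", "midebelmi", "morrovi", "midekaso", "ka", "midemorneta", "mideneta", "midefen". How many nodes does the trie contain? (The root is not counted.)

88

Trace insertions, counting only characters that open a new branch:
  "miderotor" → 9 new (m, i, d, e, r, o, t, o, r)
  "venbelbel" → 9 new (v, e, n, b, e, l, b, e, l)
  "midenede" → prefix "mide" already present; 4 new (n, e, d, e)
  "midedor" → prefix "mide" already present; 3 new (d, o, r)
  "midemilu" → prefix "mide" already present; 4 new (m, i, l, u)
  "midetabelta" → prefix "mide" already present; 7 new (t, a, b, e, l, t, a)
  "midene" → prefix "midene" already present; 0 new (none)
  "midebeltamor" → prefix "mide" already present; 8 new (b, e, l, t, a, m, o, r)
  "midepavi" → prefix "mide" already present; 4 new (p, a, v, i)
  "midesodor" → prefix "mide" already present; 5 new (s, o, d, o, r)
  "midedevirun" → prefix "mided" already present; 6 new (e, v, i, r, u, n)
  "miderunde" → prefix "mider" already present; 4 new (u, n, d, e)
  "midebelmi" → prefix "midebel" already present; 2 new (m, i)
  "morrovi" → prefix "m" already present; 6 new (o, r, r, o, v, i)
  "midekaso" → prefix "mide" already present; 4 new (k, a, s, o)
  "ka" → 2 new (k, a)
  "midemorneta" → prefix "midem" already present; 6 new (o, r, n, e, t, a)
  "mideneta" → prefix "midene" already present; 2 new (t, a)
  "midefen" → prefix "mide" already present; 3 new (f, e, n)
Total nodes = 9 + 9 + 4 + 3 + 4 + 7 + 0 + 8 + 4 + 5 + 6 + 4 + 2 + 6 + 4 + 2 + 6 + 2 + 3 = 88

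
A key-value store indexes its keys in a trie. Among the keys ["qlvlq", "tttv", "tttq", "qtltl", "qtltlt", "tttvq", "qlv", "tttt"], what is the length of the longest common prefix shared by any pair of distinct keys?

5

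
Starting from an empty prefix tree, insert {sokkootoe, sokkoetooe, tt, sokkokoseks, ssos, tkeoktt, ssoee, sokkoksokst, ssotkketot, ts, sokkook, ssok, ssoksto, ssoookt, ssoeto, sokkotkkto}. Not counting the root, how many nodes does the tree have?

Insert word by word; a character creates a node only if that edge doesn't already exist:
  "sokkootoe" → 9 new (s, o, k, k, o, o, t, o, e)
  "sokkoetooe" → prefix "sokko" already present; 5 new (e, t, o, o, e)
  "tt" → 2 new (t, t)
  "sokkokoseks" → prefix "sokko" already present; 6 new (k, o, s, e, k, s)
  "ssos" → prefix "s" already present; 3 new (s, o, s)
  "tkeoktt" → prefix "t" already present; 6 new (k, e, o, k, t, t)
  "ssoee" → prefix "sso" already present; 2 new (e, e)
  "sokkoksokst" → prefix "sokkok" already present; 5 new (s, o, k, s, t)
  "ssotkketot" → prefix "sso" already present; 7 new (t, k, k, e, t, o, t)
  "ts" → prefix "t" already present; 1 new (s)
  "sokkook" → prefix "sokkoo" already present; 1 new (k)
  "ssok" → prefix "sso" already present; 1 new (k)
  "ssoksto" → prefix "ssok" already present; 3 new (s, t, o)
  "ssoookt" → prefix "sso" already present; 4 new (o, o, k, t)
  "ssoeto" → prefix "ssoe" already present; 2 new (t, o)
  "sokkotkkto" → prefix "sokko" already present; 5 new (t, k, k, t, o)
Total nodes = 9 + 5 + 2 + 6 + 3 + 6 + 2 + 5 + 7 + 1 + 1 + 1 + 3 + 4 + 2 + 5 = 62

62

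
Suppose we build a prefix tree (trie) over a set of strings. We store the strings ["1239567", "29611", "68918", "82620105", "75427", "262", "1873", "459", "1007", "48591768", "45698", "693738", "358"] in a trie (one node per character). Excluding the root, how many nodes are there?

Trace insertions, counting only characters that open a new branch:
  "1239567" → 7 new (1, 2, 3, 9, 5, 6, 7)
  "29611" → 5 new (2, 9, 6, 1, 1)
  "68918" → 5 new (6, 8, 9, 1, 8)
  "82620105" → 8 new (8, 2, 6, 2, 0, 1, 0, 5)
  "75427" → 5 new (7, 5, 4, 2, 7)
  "262" → prefix "2" already present; 2 new (6, 2)
  "1873" → prefix "1" already present; 3 new (8, 7, 3)
  "459" → 3 new (4, 5, 9)
  "1007" → prefix "1" already present; 3 new (0, 0, 7)
  "48591768" → prefix "4" already present; 7 new (8, 5, 9, 1, 7, 6, 8)
  "45698" → prefix "45" already present; 3 new (6, 9, 8)
  "693738" → prefix "6" already present; 5 new (9, 3, 7, 3, 8)
  "358" → 3 new (3, 5, 8)
Total nodes = 7 + 5 + 5 + 8 + 5 + 2 + 3 + 3 + 3 + 7 + 3 + 5 + 3 = 59

59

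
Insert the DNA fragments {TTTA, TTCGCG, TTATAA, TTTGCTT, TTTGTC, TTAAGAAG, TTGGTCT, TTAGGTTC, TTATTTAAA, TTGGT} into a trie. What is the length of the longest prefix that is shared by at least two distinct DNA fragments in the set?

Look for the deepest trie node that still has at least two words in its subtree.
e.g. "TTGGT" and "TTGGTCT" share the prefix "TTGGT" of length 5; no pair shares a longer one.
Longest shared-prefix length: 5

5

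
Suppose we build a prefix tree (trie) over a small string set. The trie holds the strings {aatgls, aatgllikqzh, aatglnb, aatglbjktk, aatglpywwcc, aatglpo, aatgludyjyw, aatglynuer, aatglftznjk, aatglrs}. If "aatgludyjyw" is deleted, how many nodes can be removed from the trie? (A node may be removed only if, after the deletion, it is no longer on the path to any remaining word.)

6

After clearing the end-marker at "aatgludyjyw", prune upward until reaching a node still needed by another word.
The suffix "udyjyw" (6 nodes) is used only by "aatgludyjyw"; the node for "aatgl" still has the child "s", so pruning stops there.
Nodes removed: 6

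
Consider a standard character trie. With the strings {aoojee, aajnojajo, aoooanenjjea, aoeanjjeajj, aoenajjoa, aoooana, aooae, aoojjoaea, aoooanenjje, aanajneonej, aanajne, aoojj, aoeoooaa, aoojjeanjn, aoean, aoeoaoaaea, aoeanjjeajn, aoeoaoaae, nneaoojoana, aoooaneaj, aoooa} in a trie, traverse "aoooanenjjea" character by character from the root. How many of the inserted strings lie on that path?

3

Check each prefix of "aoooanenjjea" against the stored set — each match is an end-marker on the path.
Prefixes of the query that are stored words: "aoooa", "aoooanenjje", "aoooanenjjea"
Count: 3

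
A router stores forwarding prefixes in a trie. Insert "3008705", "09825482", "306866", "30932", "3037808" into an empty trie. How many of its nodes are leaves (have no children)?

5

Leaves are exactly the stored words that no other stored word extends.
Those words: "09825482", "3008705", "3037808", "306866", "30932"
Leaf count: 5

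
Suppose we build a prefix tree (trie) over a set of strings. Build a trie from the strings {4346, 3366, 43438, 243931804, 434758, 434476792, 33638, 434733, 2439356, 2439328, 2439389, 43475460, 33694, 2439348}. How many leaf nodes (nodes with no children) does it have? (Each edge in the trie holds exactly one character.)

14

A leaf is a node with no children — equivalently, the end of a word that is not a proper prefix of any other stored word.
Those words: "243931804", "2439328", "2439348", "2439356", "2439389", "33638", "3366", "33694", "43438", "434476792", "4346", "434733", "43475460", "434758"
Leaf count: 14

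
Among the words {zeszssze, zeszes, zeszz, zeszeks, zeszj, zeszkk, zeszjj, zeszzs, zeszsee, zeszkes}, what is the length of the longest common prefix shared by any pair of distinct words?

5

The deepest shared node is where two words last agree before diverging.
e.g. "zeszeks" and "zeszes" share the prefix "zesze" of length 5; no pair shares a longer one.
Longest shared-prefix length: 5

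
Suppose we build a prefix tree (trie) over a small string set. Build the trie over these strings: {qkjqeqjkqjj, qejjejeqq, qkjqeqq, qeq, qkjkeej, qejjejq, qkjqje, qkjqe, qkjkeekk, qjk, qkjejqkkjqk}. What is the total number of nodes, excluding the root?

40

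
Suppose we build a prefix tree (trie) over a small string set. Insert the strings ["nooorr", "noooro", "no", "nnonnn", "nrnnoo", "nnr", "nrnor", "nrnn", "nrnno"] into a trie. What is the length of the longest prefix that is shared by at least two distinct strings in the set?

5

The deepest shared node is where two words last agree before diverging.
e.g. "noooro" and "nooorr" share the prefix "nooor" of length 5; no pair shares a longer one.
Longest shared-prefix length: 5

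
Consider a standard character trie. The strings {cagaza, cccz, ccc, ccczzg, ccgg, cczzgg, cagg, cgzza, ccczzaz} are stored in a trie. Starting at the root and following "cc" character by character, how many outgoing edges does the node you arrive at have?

Follow the path "cc" to its node, then look at its outgoing edges.
Distinct next characters after "cc": c, g, z.
That node has 3 child edges.

3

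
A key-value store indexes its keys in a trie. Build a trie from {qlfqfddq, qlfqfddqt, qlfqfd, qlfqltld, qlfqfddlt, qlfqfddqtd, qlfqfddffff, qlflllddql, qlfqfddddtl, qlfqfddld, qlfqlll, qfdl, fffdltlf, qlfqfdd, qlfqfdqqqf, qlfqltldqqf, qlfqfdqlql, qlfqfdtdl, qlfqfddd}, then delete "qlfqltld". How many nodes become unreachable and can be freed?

A node on "qlfqltld"'s path can go only if nothing else ends at it or branches off below it.
Every node on "qlfqltld" is still needed (e.g. by "qlfqltldqqf"), so nothing is freed.
Nodes removed: 0

0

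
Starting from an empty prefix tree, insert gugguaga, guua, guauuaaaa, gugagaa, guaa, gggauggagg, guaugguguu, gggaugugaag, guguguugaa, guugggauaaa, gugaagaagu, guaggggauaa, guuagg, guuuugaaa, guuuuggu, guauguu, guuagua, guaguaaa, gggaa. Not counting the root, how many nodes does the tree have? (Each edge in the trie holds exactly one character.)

90

Insert word by word; a character creates a node only if that edge doesn't already exist:
  "gugguaga" → 8 new (g, u, g, g, u, a, g, a)
  "guua" → prefix "gu" already present; 2 new (u, a)
  "guauuaaaa" → prefix "gu" already present; 7 new (a, u, u, a, a, a, a)
  "gugagaa" → prefix "gug" already present; 4 new (a, g, a, a)
  "guaa" → prefix "gua" already present; 1 new (a)
  "gggauggagg" → prefix "g" already present; 9 new (g, g, a, u, g, g, a, g, g)
  "guaugguguu" → prefix "guau" already present; 6 new (g, g, u, g, u, u)
  "gggaugugaag" → prefix "gggaug" already present; 5 new (u, g, a, a, g)
  "guguguugaa" → prefix "gug" already present; 7 new (u, g, u, u, g, a, a)
  "guugggauaaa" → prefix "guu" already present; 8 new (g, g, g, a, u, a, a, a)
  "gugaagaagu" → prefix "guga" already present; 6 new (a, g, a, a, g, u)
  "guaggggauaa" → prefix "gua" already present; 8 new (g, g, g, g, a, u, a, a)
  "guuagg" → prefix "guua" already present; 2 new (g, g)
  "guuuugaaa" → prefix "guu" already present; 6 new (u, u, g, a, a, a)
  "guuuuggu" → prefix "guuuug" already present; 2 new (g, u)
  "guauguu" → prefix "guaug" already present; 2 new (u, u)
  "guuagua" → prefix "guuag" already present; 2 new (u, a)
  "guaguaaa" → prefix "guag" already present; 4 new (u, a, a, a)
  "gggaa" → prefix "ggga" already present; 1 new (a)
Total nodes = 8 + 2 + 7 + 4 + 1 + 9 + 6 + 5 + 7 + 8 + 6 + 8 + 2 + 6 + 2 + 2 + 2 + 4 + 1 = 90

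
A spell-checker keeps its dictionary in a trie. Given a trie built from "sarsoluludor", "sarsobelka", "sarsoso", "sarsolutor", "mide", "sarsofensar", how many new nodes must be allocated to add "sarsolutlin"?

3

Walking "sarsolutlin" from the root, the first 8 characters ("sarsolut") follow existing edges; "l" is the first miss.
So 11 − 8 = 3 new nodes.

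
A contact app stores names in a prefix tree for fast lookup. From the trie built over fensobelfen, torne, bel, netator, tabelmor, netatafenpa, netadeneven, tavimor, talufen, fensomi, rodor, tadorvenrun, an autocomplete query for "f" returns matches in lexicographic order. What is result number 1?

Words with prefix "f", in lexicographic order: "fensobelfen", "fensomi"
Position 1: fensobelfen

fensobelfen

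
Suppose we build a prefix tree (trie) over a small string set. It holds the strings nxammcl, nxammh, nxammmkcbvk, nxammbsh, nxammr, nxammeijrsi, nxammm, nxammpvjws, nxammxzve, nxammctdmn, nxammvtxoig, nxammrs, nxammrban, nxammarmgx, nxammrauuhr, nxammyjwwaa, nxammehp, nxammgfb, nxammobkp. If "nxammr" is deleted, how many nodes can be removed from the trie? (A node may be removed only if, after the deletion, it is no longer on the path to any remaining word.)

Walk "nxammr" from the leaf back toward the root, removing each node that no remaining word uses.
Every node on "nxammr" is still needed (e.g. by "nxammrs"), so nothing is freed.
Nodes removed: 0

0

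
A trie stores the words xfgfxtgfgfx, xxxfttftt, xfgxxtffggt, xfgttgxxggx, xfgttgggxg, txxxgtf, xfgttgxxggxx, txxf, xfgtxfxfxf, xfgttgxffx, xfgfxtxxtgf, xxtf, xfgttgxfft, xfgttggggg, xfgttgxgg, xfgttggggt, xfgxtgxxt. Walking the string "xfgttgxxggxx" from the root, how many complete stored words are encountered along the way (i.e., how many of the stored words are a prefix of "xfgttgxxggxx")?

2

Traverse "xfgttgxxggxx" character by character; count nodes along the way that are marked as word ends.
Prefixes of the query that are stored words: "xfgttgxxggx", "xfgttgxxggxx"
Count: 2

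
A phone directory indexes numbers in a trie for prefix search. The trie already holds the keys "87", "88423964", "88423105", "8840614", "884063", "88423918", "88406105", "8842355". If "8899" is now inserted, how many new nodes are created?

Walking "8899" from the root, the first 2 characters ("88") follow existing edges; "9" is the first miss.
New nodes needed: |"8899"| − 2 = 4 − 2 = 2.

2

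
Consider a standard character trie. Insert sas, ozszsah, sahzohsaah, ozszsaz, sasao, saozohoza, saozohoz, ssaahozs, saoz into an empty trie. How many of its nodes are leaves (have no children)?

6

Leaves are exactly the stored words that no other stored word extends.
Those words: "ozszsah", "ozszsaz", "sahzohsaah", "saozohoza", "sasao", "ssaahozs"
Leaf count: 6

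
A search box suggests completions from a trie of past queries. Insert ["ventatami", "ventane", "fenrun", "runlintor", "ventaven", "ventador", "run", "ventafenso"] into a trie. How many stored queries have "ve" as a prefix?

5

Traverse to the node for "ve", then collect every word in that subtree.
Words under "ve": ventador, ventafenso, ventane, ventatami, ventaven
Count: 5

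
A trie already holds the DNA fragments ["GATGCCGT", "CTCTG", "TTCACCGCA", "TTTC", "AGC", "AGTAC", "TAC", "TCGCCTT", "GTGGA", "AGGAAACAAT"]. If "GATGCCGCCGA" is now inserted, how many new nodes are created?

"GATGCCG" is already a path in the trie; the remaining "CCGA" must be added.
New nodes needed: |"GATGCCGCCGA"| − 7 = 11 − 7 = 4.

4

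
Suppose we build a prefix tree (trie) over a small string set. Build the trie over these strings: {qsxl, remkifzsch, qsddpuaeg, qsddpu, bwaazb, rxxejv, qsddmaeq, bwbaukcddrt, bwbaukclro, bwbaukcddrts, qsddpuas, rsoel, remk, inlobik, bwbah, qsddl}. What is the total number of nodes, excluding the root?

63

For each word, the new-node count is its length minus the longest prefix already in the trie:
  "qsxl" → 4 new (q, s, x, l)
  "remkifzsch" → 10 new (r, e, m, k, i, f, z, s, c, h)
  "qsddpuaeg" → prefix "qs" already present; 7 new (d, d, p, u, a, e, g)
  "qsddpu" → prefix "qsddpu" already present; 0 new (none)
  "bwaazb" → 6 new (b, w, a, a, z, b)
  "rxxejv" → prefix "r" already present; 5 new (x, x, e, j, v)
  "qsddmaeq" → prefix "qsdd" already present; 4 new (m, a, e, q)
  "bwbaukcddrt" → prefix "bw" already present; 9 new (b, a, u, k, c, d, d, r, t)
  "bwbaukclro" → prefix "bwbaukc" already present; 3 new (l, r, o)
  "bwbaukcddrts" → prefix "bwbaukcddrt" already present; 1 new (s)
  "qsddpuas" → prefix "qsddpua" already present; 1 new (s)
  "rsoel" → prefix "r" already present; 4 new (s, o, e, l)
  "remk" → prefix "remk" already present; 0 new (none)
  "inlobik" → 7 new (i, n, l, o, b, i, k)
  "bwbah" → prefix "bwba" already present; 1 new (h)
  "qsddl" → prefix "qsdd" already present; 1 new (l)
Total nodes = 4 + 10 + 7 + 0 + 6 + 5 + 4 + 9 + 3 + 1 + 1 + 4 + 0 + 7 + 1 + 1 = 63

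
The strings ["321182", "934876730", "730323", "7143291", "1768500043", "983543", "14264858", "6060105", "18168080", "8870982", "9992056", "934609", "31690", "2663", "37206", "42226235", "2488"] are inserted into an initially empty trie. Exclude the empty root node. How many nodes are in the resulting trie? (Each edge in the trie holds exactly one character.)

Count nodes per top-level branch (shared prefixes stored once):
  '1'-branch (14264858, 1768500043, 18168080): 24 nodes
  '2'-branch (2488, 2663): 7 nodes
  '3'-branch (31690, 321182, 37206): 14 nodes
  '4'-branch (42226235): 8 nodes
  '6'-branch (6060105): 7 nodes
  '7'-branch (7143291, 730323): 12 nodes
  '8'-branch (8870982): 7 nodes
  '9'-branch (934609, 934876730, 983543, 9992056): 23 nodes
Sum: 102

102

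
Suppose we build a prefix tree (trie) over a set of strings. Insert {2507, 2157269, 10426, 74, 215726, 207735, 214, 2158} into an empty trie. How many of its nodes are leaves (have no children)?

Leaves are exactly the stored words that no other stored word extends.
Those words: "10426", "207735", "214", "2157269", "2158", "2507", "74"
Leaf count: 7

7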